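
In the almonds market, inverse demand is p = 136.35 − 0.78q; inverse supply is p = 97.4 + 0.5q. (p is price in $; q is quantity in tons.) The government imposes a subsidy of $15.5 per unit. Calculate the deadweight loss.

$93.85

Competitive equilibrium: 136.35 − 0.78q = 97.4 + 0.5q → q* = 30.4297, p* = 112.6148.
The subsidy lowers effective supply by 15.5: p = 81.9 + 0.5q.
New quantity: 136.35 − 0.78q = 81.9 + 0.5q → q' = 42.5391.
Overproduction Δq = 42.5391 − 30.4297 = 12.1094; wedge = subsidy = 15.5.
Deadweight loss = ½ × 12.1094 × 15.5 = $93.85.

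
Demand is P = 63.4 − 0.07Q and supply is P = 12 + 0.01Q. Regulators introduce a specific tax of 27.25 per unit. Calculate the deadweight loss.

4641.02

Competitive equilibrium: 63.4 − 0.07Q = 12 + 0.01Q → Q* = 642.5, P* = 18.425.
With the tax, the buyer price exceeds the seller price by 27.25: (63.4 − 0.07Q) − (12 + 0.01Q) = 27.25 → Q' = 301.875.
ΔQ = 642.5 − 301.875 = 340.625; the wedge equals the tax, 27.25.
DWL = ½ × 340.625 × 27.25 = 4641.02.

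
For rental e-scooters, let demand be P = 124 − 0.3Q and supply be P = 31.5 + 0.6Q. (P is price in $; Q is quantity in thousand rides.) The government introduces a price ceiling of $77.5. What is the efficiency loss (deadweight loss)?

Competitive equilibrium: 124 − 0.3Q = 31.5 + 0.6Q → Q* = 102.7778, P* = 93.1667.
At the ceiling P = 77.5, quantity supplied = (77.5 − 31.5)/0.6 = 76.6667.
Willingness to pay at Q' = 76.6667: 124 − 0.3·76.6667 = 101.
ΔQ = 102.7778 − 76.6667 = 26.1111; wedge = 101 − 77.5 = 23.5.
DWL = ½ × 26.1111 × 23.5 = $306.81 thousand.

$306.81 thousand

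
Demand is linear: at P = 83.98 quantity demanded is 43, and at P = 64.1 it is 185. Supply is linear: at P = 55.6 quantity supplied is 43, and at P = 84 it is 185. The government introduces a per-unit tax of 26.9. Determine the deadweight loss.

1064.13

Demand slope = (64.1 − 83.98)/(185 − 43) = −0.14, so P = 90 − 0.14Q.
Supply slope = (84 − 55.6)/(185 − 43) = 0.2, so P = 47 + 0.2Q.
Competitive equilibrium: 90 − 0.14Q = 47 + 0.2Q → Q* = 126.4706, P* = 72.2941.
With the tax, the buyer price exceeds the seller price by 26.9: (90 − 0.14Q) − (47 + 0.2Q) = 26.9 → Q' = 47.3529.
ΔQ = 126.4706 − 47.3529 = 79.1177; the wedge equals the tax, 26.9.
DWL = ½ × 79.1177 × 26.9 = 1064.13.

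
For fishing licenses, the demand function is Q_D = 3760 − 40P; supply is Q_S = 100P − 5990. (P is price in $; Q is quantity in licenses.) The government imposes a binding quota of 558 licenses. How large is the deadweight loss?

$3032.64

In inverse form: demand P = 94 − 0.025Q, supply P = 59.9 + 0.01Q.
Competitive equilibrium: 94 − 0.025Q = 59.9 + 0.01Q → Q* = 974.2857, P* = 69.6429.
At Q = 558: demand price = 94 − 0.025·558 = 80.05; supply price = 59.9 + 0.01·558 = 65.48.
ΔQ = 974.2857 − 558 = 416.2857; wedge = 80.05 − 65.48 = 14.57.
The triangle = ½ × 416.2857 × 14.57 = $3032.64.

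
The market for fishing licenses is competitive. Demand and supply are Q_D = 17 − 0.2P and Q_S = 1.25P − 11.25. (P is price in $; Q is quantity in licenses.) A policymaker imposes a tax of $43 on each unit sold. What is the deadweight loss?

$159.40

In inverse form: demand P = 85 − 5Q, supply P = 9 + 0.8Q.
Competitive equilibrium: 85 − 5Q = 9 + 0.8Q → Q* = 13.10345, P* = 19.48276.
With the tax, the buyer price exceeds the seller price by 43: (85 − 5Q) − (9 + 0.8Q) = 43 → Q' = 5.68966.
ΔQ = 13.10345 − 5.68966 = 7.41379; the wedge equals the tax, 43.
The triangle = ½ × 7.41379 × 43 = $159.40.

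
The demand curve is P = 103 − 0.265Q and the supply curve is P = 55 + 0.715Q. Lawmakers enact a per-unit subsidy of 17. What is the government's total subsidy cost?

Competitive equilibrium: 103 − 0.265Q = 55 + 0.715Q → Q* = 48.9796, P* = 90.0204.
The subsidy lowers effective supply by 17: P = 38 + 0.715Q.
New quantity: 103 − 0.265Q = 38 + 0.715Q → Q' = 66.3265.
Total subsidy cost = 17 × 66.3265 = 1127.55.

1127.55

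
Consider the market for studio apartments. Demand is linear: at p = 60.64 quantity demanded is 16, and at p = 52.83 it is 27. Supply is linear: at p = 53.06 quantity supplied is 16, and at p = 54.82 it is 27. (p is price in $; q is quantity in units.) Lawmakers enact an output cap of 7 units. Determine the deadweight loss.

Demand slope = (52.83 − 60.64)/(27 − 16) = −0.71, so p = 72 − 0.71q.
Supply slope = (54.82 − 53.06)/(27 − 16) = 0.16, so p = 50.5 + 0.16q.
Competitive equilibrium: 72 − 0.71q = 50.5 + 0.16q → q* = 24.7126, p* = 54.454.
At q = 7: demand price = 72 − 0.71·7 = 67.03; supply price = 50.5 + 0.16·7 = 51.62.
Δq = 24.7126 − 7 = 17.7126; wedge = 67.03 − 51.62 = 15.41.
Deadweight loss = ½ × 17.7126 × 15.41 = $136.48.

$136.48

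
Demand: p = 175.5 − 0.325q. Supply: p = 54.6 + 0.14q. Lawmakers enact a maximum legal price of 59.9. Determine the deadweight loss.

Competitive equilibrium: 175.5 − 0.325q = 54.6 + 0.14q → q* = 260, p* = 91.
At the ceiling p = 59.9, quantity supplied = (59.9 − 54.6)/0.14 = 37.8571.
Willingness to pay at q' = 37.8571: 175.5 − 0.325·37.8571 = 163.1964.
Δq = 260 − 37.8571 = 222.1429; wedge = 163.1964 − 59.9 = 103.2964.
The triangle = ½ × 222.1429 × 103.2964 = 11473.28.

11473.28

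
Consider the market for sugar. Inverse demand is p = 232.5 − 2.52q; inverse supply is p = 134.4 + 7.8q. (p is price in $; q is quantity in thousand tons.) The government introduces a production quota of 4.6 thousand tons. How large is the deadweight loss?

$124.19 thousand

Competitive equilibrium: 232.5 − 2.52q = 134.4 + 7.8q → q* = 9.5058, p* = 208.5453.
At q = 4.6: demand price = 232.5 − 2.52·4.6 = 220.908; supply price = 134.4 + 7.8·4.6 = 170.28.
Δq = 9.5058 − 4.6 = 4.9058; wedge = 220.908 − 170.28 = 50.628.
The triangle = ½ × 4.9058 × 50.628 = $124.19 thousand.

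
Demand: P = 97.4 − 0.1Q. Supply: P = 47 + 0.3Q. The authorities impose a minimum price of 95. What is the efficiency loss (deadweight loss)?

2080.80

Competitive equilibrium: 97.4 − 0.1Q = 47 + 0.3Q → Q* = 126, P* = 84.8.
At the floor P = 95, quantity demanded = (97.4 − 95)/0.1 = 24.
Sellers' marginal cost at Q' = 24: 47 + 0.3·24 = 54.2.
ΔQ = 126 − 24 = 102; wedge = 95 − 54.2 = 40.8.
The triangle = ½ × 102 × 40.8 = 2080.80.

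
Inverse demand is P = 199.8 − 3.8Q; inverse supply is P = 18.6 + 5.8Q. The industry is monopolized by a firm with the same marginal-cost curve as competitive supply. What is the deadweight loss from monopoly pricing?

137.52

Competitive equilibrium: 199.8 − 3.8Q = 18.6 + 5.8Q → Q* = 18.875, P* = 128.075.
Marginal revenue: MR = 199.8 − 7.6Q. Set MR = MC: 199.8 − 7.6Q = 18.6 + 5.8Q → Q_m = 13.5224.
Price P_m = 199.8 − 3.8·13.5224 = 148.4149; MC(Q_m) = 18.6 + 5.8·13.5224 = 97.0299.
Competitive Q* = 18.875, so ΔQ = 5.3526; wedge = 148.4149 − 97.0299 = 51.385.
The triangle = ½ × 5.3526 × 51.385 = 137.52.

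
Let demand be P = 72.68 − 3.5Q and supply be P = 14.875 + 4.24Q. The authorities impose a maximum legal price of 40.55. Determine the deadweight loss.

7.73

Competitive equilibrium: 72.68 − 3.5Q = 14.875 + 4.24Q → Q* = 7.4683, P* = 46.5408.
At the ceiling P = 40.55, quantity supplied = (40.55 − 14.875)/4.24 = 6.0554.
Willingness to pay at Q' = 6.0554: 72.68 − 3.5·6.0554 = 51.4861.
ΔQ = 7.4683 − 6.0554 = 1.4129; wedge = 51.4861 − 40.55 = 10.9361.
Deadweight loss = ½ × 1.4129 × 10.9361 = 7.73.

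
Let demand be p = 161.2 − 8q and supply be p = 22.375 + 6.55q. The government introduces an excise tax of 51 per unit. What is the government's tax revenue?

Competitive equilibrium: 161.2 − 8q = 22.375 + 6.55q → q* = 9.5412, p* = 84.8701.
With the tax, the buyer price exceeds the seller price by 51: (161.2 − 8q) − (22.375 + 6.55q) = 51 → q' = 6.0361.
Tax revenue = 51 × 6.0361 = 307.84.

307.84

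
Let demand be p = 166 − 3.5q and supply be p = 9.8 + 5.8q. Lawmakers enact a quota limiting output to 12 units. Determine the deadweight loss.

106.94

Competitive equilibrium: 166 − 3.5q = 9.8 + 5.8q → q* = 16.7957, p* = 107.2151.
At q = 12: demand price = 166 − 3.5·12 = 124; supply price = 9.8 + 5.8·12 = 79.4.
Δq = 16.7957 − 12 = 4.7957; wedge = 124 − 79.4 = 44.6.
DWL = ½ × 4.7957 × 44.6 = 106.94.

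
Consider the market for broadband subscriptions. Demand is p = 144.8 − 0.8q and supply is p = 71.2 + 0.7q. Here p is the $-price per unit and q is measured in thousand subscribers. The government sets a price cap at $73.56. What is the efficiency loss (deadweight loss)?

$1566.04 thousand

Competitive equilibrium: 144.8 − 0.8q = 71.2 + 0.7q → q* = 49.0667, p* = 105.5467.
At the ceiling p = 73.56, quantity supplied = (73.56 − 71.2)/0.7 = 3.3714.
Willingness to pay at q' = 3.3714: 144.8 − 0.8·3.3714 = 142.1029.
Δq = 49.0667 − 3.3714 = 45.6953; wedge = 142.1029 − 73.56 = 68.5429.
The triangle = ½ × 45.6953 × 68.5429 = $1566.04 thousand.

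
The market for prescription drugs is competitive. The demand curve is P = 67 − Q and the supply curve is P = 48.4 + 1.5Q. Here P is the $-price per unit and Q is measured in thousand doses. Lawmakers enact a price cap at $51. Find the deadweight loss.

Competitive equilibrium: 67 − Q = 48.4 + 1.5Q → Q* = 7.44, P* = 59.56.
At the ceiling P = 51, quantity supplied = (51 − 48.4)/1.5 = 1.7333.
Willingness to pay at Q' = 1.7333: 67 − 1·1.7333 = 65.2667.
ΔQ = 7.44 − 1.7333 = 5.7067; wedge = 65.2667 − 51 = 14.2667.
Deadweight loss = ½ × 5.7067 × 14.2667 = $40.71 thousand.

$40.71 thousand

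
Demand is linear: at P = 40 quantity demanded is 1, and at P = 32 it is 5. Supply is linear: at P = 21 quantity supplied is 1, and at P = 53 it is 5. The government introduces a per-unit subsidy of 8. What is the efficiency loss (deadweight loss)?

3.20

Demand slope = (32 − 40)/(5 − 1) = −2, so P = 42 − 2Q.
Supply slope = (53 − 21)/(5 − 1) = 8, so P = 13 + 8Q.
Competitive equilibrium: 42 − 2Q = 13 + 8Q → Q* = 2.9, P* = 36.2.
The subsidy lowers effective supply by 8: P = 5 + 8Q.
New quantity: 42 − 2Q = 5 + 8Q → Q' = 3.7.
Overproduction ΔQ = 3.7 − 2.9 = 0.8; wedge = subsidy = 8.
The triangle = ½ × 0.8 × 8 = 3.20.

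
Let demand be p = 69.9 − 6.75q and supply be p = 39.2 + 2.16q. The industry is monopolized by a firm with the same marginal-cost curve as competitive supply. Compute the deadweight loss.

9.83

Competitive equilibrium: 69.9 − 6.75q = 39.2 + 2.16q → q* = 3.4456, p* = 46.6424.
Marginal revenue: MR = 69.9 − 13.5q. Set MR = MC: 69.9 − 13.5q = 39.2 + 2.16q → q_m = 1.9604.
Price p_m = 69.9 − 6.75·1.9604 = 56.6673; MC(q_m) = 39.2 + 2.16·1.9604 = 43.4345.
Competitive q* = 3.4456, so Δq = 1.4852; wedge = 56.6673 − 43.4345 = 13.2328.
DWL = ½ × 1.4852 × 13.2328 = 9.83.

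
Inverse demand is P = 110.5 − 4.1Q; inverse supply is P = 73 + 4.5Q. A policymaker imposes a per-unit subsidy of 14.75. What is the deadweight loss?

Competitive equilibrium: 110.5 − 4.1Q = 73 + 4.5Q → Q* = 4.3605, P* = 92.6221.
The subsidy lowers effective supply by 14.75: P = 58.25 + 4.5Q.
New quantity: 110.5 − 4.1Q = 58.25 + 4.5Q → Q' = 6.0756.
Overproduction ΔQ = 6.0756 − 4.3605 = 1.7151; wedge = subsidy = 14.75.
Deadweight loss = ½ × 1.7151 × 14.75 = 12.65.

12.65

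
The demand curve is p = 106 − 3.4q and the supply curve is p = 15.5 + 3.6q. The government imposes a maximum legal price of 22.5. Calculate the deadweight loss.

Competitive equilibrium: 106 − 3.4q = 15.5 + 3.6q → q* = 12.9286, p* = 62.0429.
At the ceiling p = 22.5, quantity supplied = (22.5 − 15.5)/3.6 = 1.9444.
Willingness to pay at q' = 1.9444: 106 − 3.4·1.9444 = 99.389.
Δq = 12.9286 − 1.9444 = 10.9842; wedge = 99.389 − 22.5 = 76.889.
DWL = ½ × 10.9842 × 76.889 = 422.28.

422.28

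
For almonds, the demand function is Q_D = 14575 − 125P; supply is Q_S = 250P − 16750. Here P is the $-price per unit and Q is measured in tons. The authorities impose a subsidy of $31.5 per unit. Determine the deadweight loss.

$41343.75

In inverse form: demand P = 116.6 − 0.008Q, supply P = 67 + 0.004Q.
Competitive equilibrium: 116.6 − 0.008Q = 67 + 0.004Q → Q* = 4133.3333, P* = 83.5333.
The subsidy lowers effective supply by 31.5: P = 35.5 + 0.004Q.
New quantity: 116.6 − 0.008Q = 35.5 + 0.004Q → Q' = 6758.3333.
Overproduction ΔQ = 6758.3333 − 4133.3333 = 2625; wedge = subsidy = 31.5.
DWL = ½ × 2625 × 31.5 = $41343.75.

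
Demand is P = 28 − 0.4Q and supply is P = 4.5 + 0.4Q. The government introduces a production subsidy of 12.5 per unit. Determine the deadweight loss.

Competitive equilibrium: 28 − 0.4Q = 4.5 + 0.4Q → Q* = 29.375, P* = 16.25.
The subsidy lowers effective supply by 12.5: P = 0.4Q − 8.
New quantity: 28 − 0.4Q = 0.4Q − 8 → Q' = 45.
Overproduction ΔQ = 45 − 29.375 = 15.625; wedge = subsidy = 12.5.
Deadweight loss = ½ × 15.625 × 12.5 = 97.66.

97.66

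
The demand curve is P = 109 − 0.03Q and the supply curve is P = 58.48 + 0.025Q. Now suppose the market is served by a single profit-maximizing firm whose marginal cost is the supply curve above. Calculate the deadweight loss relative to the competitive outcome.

2890.27

Competitive equilibrium: 109 − 0.03Q = 58.48 + 0.025Q → Q* = 918.5455, P* = 81.4436.
Marginal revenue: MR = 109 − 0.06Q. Set MR = MC: 109 − 0.06Q = 58.48 + 0.025Q → Q_m = 594.3529.
Price P_m = 109 − 0.03·594.3529 = 91.1694; MC(Q_m) = 58.48 + 0.025·594.3529 = 73.3388.
Competitive Q* = 918.5455, so ΔQ = 324.1926; wedge = 91.1694 − 73.3388 = 17.8306.
Welfare loss = ½ × 324.1926 × 17.8306 = 2890.27.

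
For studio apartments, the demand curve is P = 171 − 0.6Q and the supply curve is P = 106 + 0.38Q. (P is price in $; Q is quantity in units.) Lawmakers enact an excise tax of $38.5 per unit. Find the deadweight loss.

$756.25

Competitive equilibrium: 171 − 0.6Q = 106 + 0.38Q → Q* = 66.3265, P* = 131.2041.
With the tax, the buyer price exceeds the seller price by 38.5: (171 − 0.6Q) − (106 + 0.38Q) = 38.5 → Q' = 27.0408.
ΔQ = 66.3265 − 27.0408 = 39.2857; the wedge equals the tax, 38.5.
Welfare loss = ½ × 39.2857 × 38.5 = $756.25.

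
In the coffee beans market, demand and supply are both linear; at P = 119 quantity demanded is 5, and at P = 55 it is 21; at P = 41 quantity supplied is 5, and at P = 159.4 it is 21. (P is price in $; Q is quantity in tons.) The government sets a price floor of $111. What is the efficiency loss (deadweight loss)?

$133.64

Demand slope = (55 − 119)/(21 − 5) = −4, so P = 139 − 4Q.
Supply slope = (159.4 − 41)/(21 − 5) = 7.4, so P = 4 + 7.4Q.
Competitive equilibrium: 139 − 4Q = 4 + 7.4Q → Q* = 11.8421, P* = 91.6316.
At the floor P = 111, quantity demanded = (139 − 111)/4 = 7.
Sellers' marginal cost at Q' = 7: 4 + 7.4·7 = 55.8.
ΔQ = 11.8421 − 7 = 4.8421; wedge = 111 − 55.8 = 55.2.
The triangle = ½ × 4.8421 × 55.2 = $133.64.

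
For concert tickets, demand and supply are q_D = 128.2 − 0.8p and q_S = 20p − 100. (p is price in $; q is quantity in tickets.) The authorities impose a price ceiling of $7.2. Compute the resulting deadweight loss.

$3697.62

In inverse form: demand p = 160.25 − 1.25q, supply p = 5 + 0.05q.
Competitive equilibrium: 160.25 − 1.25q = 5 + 0.05q → q* = 119.4231, p* = 10.9712.
At the ceiling p = 7.2, quantity supplied = (7.2 − 5)/0.05 = 44.
Willingness to pay at q' = 44: 160.25 − 1.25·44 = 105.25.
Δq = 119.4231 − 44 = 75.4231; wedge = 105.25 − 7.2 = 98.05.
The triangle = ½ × 75.4231 × 98.05 = $3697.62.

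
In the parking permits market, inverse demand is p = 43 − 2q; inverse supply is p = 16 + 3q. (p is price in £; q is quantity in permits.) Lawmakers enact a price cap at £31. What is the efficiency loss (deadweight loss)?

Competitive equilibrium: 43 − 2q = 16 + 3q → q* = 5.4, p* = 32.2.
At the ceiling p = 31, quantity supplied = (31 − 16)/3 = 5.
Willingness to pay at q' = 5: 43 − 2·5 = 33.
Δq = 5.4 − 5 = 0.4; wedge = 33 − 31 = 2.
DWL = ½ × 0.4 × 2 = £0.40.

£0.40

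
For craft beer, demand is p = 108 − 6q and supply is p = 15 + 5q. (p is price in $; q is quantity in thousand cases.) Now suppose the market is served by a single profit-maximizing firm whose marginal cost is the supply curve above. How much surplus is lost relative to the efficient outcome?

$48.97 thousand

Competitive equilibrium: 108 − 6q = 15 + 5q → q* = 8.4545, p* = 57.2727.
Marginal revenue: MR = 108 − 12q. Set MR = MC: 108 − 12q = 15 + 5q → q_m = 5.4706.
Price p_m = 108 − 6·5.4706 = 75.1764; MC(q_m) = 15 + 5·5.4706 = 42.353.
Competitive q* = 8.4545, so Δq = 2.9839; wedge = 75.1764 − 42.353 = 32.8234.
Deadweight loss = ½ × 2.9839 × 32.8234 = $48.97 thousand.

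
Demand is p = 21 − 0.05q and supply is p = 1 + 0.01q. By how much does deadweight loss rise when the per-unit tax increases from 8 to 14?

1100

Competitive equilibrium: 21 − 0.05q = 1 + 0.01q → q* = 333.3333, p* = 4.3333.
For a per-unit tax t: Δq = t/0.06, so DWL = ½·t·(t/0.06) = t²/0.12.
At t = 8: DWL = 533.333. At t = 14: DWL = 1633.333.
Increase = 1633.333 − 533.333 = 1100.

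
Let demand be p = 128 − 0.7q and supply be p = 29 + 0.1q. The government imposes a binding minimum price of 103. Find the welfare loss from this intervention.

Competitive equilibrium: 128 − 0.7q = 29 + 0.1q → q* = 123.75, p* = 41.375.
At the floor p = 103, quantity demanded = (128 − 103)/0.7 = 35.71429.
Sellers' marginal cost at q' = 35.71429: 29 + 0.1·35.71429 = 32.57143.
Δq = 123.75 − 35.71429 = 88.03571; wedge = 103 − 32.57143 = 70.42857.
Deadweight loss = ½ × 88.03571 × 70.42857 = 3100.11.

3100.11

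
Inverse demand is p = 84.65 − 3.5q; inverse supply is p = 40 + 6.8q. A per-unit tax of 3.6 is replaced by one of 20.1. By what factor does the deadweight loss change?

31.174

Competitive equilibrium: 84.65 − 3.5q = 40 + 6.8q → q* = 4.335, p* = 69.4777.
For a per-unit tax t: Δq = t/10.3, so DWL = ½·t·(t/10.3) = t²/20.6.
At t = 3.6: DWL = 0.629. At t = 20.1: DWL = 19.612.
Ratio = (20.1/3.6)² = 31.174.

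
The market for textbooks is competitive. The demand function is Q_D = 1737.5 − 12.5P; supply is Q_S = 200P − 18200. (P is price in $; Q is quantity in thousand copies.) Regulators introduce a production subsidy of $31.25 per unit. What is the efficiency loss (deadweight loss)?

In inverse form: demand P = 139 − 0.08Q, supply P = 91 + 0.005Q.
Competitive equilibrium: 139 − 0.08Q = 91 + 0.005Q → Q* = 564.70588, P* = 93.82353.
The subsidy lowers effective supply by 31.25: P = 59.75 + 0.005Q.
New quantity: 139 − 0.08Q = 59.75 + 0.005Q → Q' = 932.35294.
Overproduction ΔQ = 932.35294 − 564.70588 = 367.64706; wedge = subsidy = 31.25.
Deadweight loss = ½ × 367.64706 × 31.25 = $5744.49 thousand.

$5744.49 thousand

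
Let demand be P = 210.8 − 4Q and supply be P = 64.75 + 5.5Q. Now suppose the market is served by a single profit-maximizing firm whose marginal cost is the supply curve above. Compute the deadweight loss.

98.56

Competitive equilibrium: 210.8 − 4Q = 64.75 + 5.5Q → Q* = 15.3737, P* = 149.3053.
Marginal revenue: MR = 210.8 − 8Q. Set MR = MC: 210.8 − 8Q = 64.75 + 5.5Q → Q_m = 10.8185.
Price P_m = 210.8 − 4·10.8185 = 167.526; MC(Q_m) = 64.75 + 5.5·10.8185 = 124.2518.
Competitive Q* = 15.3737, so ΔQ = 4.5552; wedge = 167.526 − 124.2518 = 43.2742.
Deadweight loss = ½ × 4.5552 × 43.2742 = 98.56.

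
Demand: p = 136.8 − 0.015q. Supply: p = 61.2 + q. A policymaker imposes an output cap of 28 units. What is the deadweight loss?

Competitive equilibrium: 136.8 − 0.015q = 61.2 + q → q* = 74.4828, p* = 135.6828.
At q = 28: demand price = 136.8 − 0.015·28 = 136.38; supply price = 61.2 + 1·28 = 89.2.
Δq = 74.4828 − 28 = 46.4828; wedge = 136.38 − 89.2 = 47.18.
DWL = ½ × 46.4828 × 47.18 = 1096.53.

1096.53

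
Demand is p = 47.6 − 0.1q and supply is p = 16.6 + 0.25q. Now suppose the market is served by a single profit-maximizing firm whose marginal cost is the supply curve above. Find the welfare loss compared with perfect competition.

Competitive equilibrium: 47.6 − 0.1q = 16.6 + 0.25q → q* = 88.5714, p* = 38.7429.
Marginal revenue: MR = 47.6 − 0.2q. Set MR = MC: 47.6 − 0.2q = 16.6 + 0.25q → q_m = 68.8889.
Price p_m = 47.6 − 0.1·68.8889 = 40.7111; MC(q_m) = 16.6 + 0.25·68.8889 = 33.8222.
Competitive q* = 88.5714, so Δq = 19.6825; wedge = 40.7111 − 33.8222 = 6.8889.
The triangle = ½ × 19.6825 × 6.8889 = 67.80.

67.80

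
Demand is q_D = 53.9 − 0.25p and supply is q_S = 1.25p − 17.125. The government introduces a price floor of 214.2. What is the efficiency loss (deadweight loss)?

4175.84

In inverse form: demand p = 215.6 − 4q, supply p = 13.7 + 0.8q.
Competitive equilibrium: 215.6 − 4q = 13.7 + 0.8q → q* = 42.0625, p* = 47.35.
At the floor p = 214.2, quantity demanded = (215.6 − 214.2)/4 = 0.35.
Sellers' marginal cost at q' = 0.35: 13.7 + 0.8·0.35 = 13.98.
Δq = 42.0625 − 0.35 = 41.7125; wedge = 214.2 − 13.98 = 200.22.
Welfare loss = ½ × 41.7125 × 200.22 = 4175.84.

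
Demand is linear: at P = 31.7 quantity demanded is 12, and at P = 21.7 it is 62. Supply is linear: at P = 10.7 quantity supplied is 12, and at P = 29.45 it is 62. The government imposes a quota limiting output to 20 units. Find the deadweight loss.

Demand slope = (21.7 − 31.7)/(62 − 12) = −0.2, so P = 34.1 − 0.2Q.
Supply slope = (29.45 − 10.7)/(62 − 12) = 0.375, so P = 6.2 + 0.375Q.
Competitive equilibrium: 34.1 − 0.2Q = 6.2 + 0.375Q → Q* = 48.5217, P* = 24.3957.
At Q = 20: demand price = 34.1 − 0.2·20 = 30.1; supply price = 6.2 + 0.375·20 = 13.7.
ΔQ = 48.5217 − 20 = 28.5217; wedge = 30.1 − 13.7 = 16.4.
DWL = ½ × 28.5217 × 16.4 = 233.88.

233.88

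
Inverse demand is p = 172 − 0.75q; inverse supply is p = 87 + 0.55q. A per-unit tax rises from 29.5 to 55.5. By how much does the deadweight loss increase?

Competitive equilibrium: 172 − 0.75q = 87 + 0.55q → q* = 65.3846, p* = 122.9615.
For a per-unit tax t: Δq = t/1.3, so DWL = ½·t·(t/1.3) = t²/2.6.
At t = 29.5: DWL = 334.712. At t = 55.5: DWL = 1184.712.
Increase = 1184.712 − 334.712 = 850.

850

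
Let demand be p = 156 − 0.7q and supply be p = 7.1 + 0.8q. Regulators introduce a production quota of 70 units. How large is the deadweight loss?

Competitive equilibrium: 156 − 0.7q = 7.1 + 0.8q → q* = 99.2667, p* = 86.5133.
At q = 70: demand price = 156 − 0.7·70 = 107; supply price = 7.1 + 0.8·70 = 63.1.
Δq = 99.2667 − 70 = 29.2667; wedge = 107 − 63.1 = 43.9.
The triangle = ½ × 29.2667 × 43.9 = 642.40.

642.40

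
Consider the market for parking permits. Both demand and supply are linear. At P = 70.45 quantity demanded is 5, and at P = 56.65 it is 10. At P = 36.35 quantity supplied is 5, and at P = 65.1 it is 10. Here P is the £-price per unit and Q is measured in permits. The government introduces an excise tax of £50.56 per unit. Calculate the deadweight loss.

£150.19

Demand slope = (56.65 − 70.45)/(10 − 5) = −2.76, so P = 84.25 − 2.76Q.
Supply slope = (65.1 − 36.35)/(10 − 5) = 5.75, so P = 7.6 + 5.75Q.
Competitive equilibrium: 84.25 − 2.76Q = 7.6 + 5.75Q → Q* = 9.00705, P* = 59.39054.
With the tax, the buyer price exceeds the seller price by 50.56: (84.25 − 2.76Q) − (7.6 + 5.75Q) = 50.56 → Q' = 3.0658.
ΔQ = 9.00705 − 3.0658 = 5.94125; the wedge equals the tax, 50.56.
Welfare loss = ½ × 5.94125 × 50.56 = £150.19.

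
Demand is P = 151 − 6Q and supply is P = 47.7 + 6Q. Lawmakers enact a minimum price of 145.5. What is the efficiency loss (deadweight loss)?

Competitive equilibrium: 151 − 6Q = 47.7 + 6Q → Q* = 8.6083, P* = 99.35.
At the floor P = 145.5, quantity demanded = (151 − 145.5)/6 = 0.9167.
Sellers' marginal cost at Q' = 0.9167: 47.7 + 6·0.9167 = 53.2002.
ΔQ = 8.6083 − 0.9167 = 7.6916; wedge = 145.5 − 53.2002 = 92.2998.
Welfare loss = ½ × 7.6916 × 92.2998 = 354.97.

354.97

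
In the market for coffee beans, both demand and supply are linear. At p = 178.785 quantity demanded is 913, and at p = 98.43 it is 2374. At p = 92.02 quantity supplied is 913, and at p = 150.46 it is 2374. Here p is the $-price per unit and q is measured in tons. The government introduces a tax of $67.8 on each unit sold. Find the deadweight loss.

Demand slope = (98.43 − 178.785)/(2374 − 913) = −0.055, so p = 229 − 0.055q.
Supply slope = (150.46 − 92.02)/(2374 − 913) = 0.04, so p = 55.5 + 0.04q.
Competitive equilibrium: 229 − 0.055q = 55.5 + 0.04q → q* = 1826.3158, p* = 128.5526.
With the tax, the buyer price exceeds the seller price by 67.8: (229 − 0.055q) − (55.5 + 0.04q) = 67.8 → q' = 1112.6316.
Δq = 1826.3158 − 1112.6316 = 713.6842; the wedge equals the tax, 67.8.
Welfare loss = ½ × 713.6842 × 67.8 = $24193.89.

$24193.89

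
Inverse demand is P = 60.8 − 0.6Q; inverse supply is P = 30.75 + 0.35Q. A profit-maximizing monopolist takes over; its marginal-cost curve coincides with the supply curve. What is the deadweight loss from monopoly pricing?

71.22

Competitive equilibrium: 60.8 − 0.6Q = 30.75 + 0.35Q → Q* = 31.6316, P* = 41.8211.
Marginal revenue: MR = 60.8 − 1.2Q. Set MR = MC: 60.8 − 1.2Q = 30.75 + 0.35Q → Q_m = 19.3871.
Price P_m = 60.8 − 0.6·19.3871 = 49.1677; MC(Q_m) = 30.75 + 0.35·19.3871 = 37.5355.
Competitive Q* = 31.6316, so ΔQ = 12.2445; wedge = 49.1677 − 37.5355 = 11.6322.
DWL = ½ × 12.2445 × 11.6322 = 71.22.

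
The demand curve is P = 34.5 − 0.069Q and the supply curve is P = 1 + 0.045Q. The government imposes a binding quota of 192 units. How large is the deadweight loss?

Competitive equilibrium: 34.5 − 0.069Q = 1 + 0.045Q → Q* = 293.8596, P* = 14.2237.
At Q = 192: demand price = 34.5 − 0.069·192 = 21.252; supply price = 1 + 0.045·192 = 9.64.
ΔQ = 293.8596 − 192 = 101.8596; wedge = 21.252 − 9.64 = 11.612.
DWL = ½ × 101.8596 × 11.612 = 591.40.

591.40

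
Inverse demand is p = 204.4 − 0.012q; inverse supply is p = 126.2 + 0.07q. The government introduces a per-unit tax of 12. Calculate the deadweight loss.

878.05

Competitive equilibrium: 204.4 − 0.012q = 126.2 + 0.07q → q* = 953.6585, p* = 192.9561.
With the tax, the buyer price exceeds the seller price by 12: (204.4 − 0.012q) − (126.2 + 0.07q) = 12 → q' = 807.3171.
Δq = 953.6585 − 807.3171 = 146.3414; the wedge equals the tax, 12.
Deadweight loss = ½ × 146.3414 × 12 = 878.05.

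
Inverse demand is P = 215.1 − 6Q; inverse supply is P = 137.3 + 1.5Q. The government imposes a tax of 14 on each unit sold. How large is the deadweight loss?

Competitive equilibrium: 215.1 − 6Q = 137.3 + 1.5Q → Q* = 10.3733, P* = 152.86.
With the tax, the buyer price exceeds the seller price by 14: (215.1 − 6Q) − (137.3 + 1.5Q) = 14 → Q' = 8.5067.
ΔQ = 10.3733 − 8.5067 = 1.8666; the wedge equals the tax, 14.
DWL = ½ × 1.8666 × 14 = 13.07.

13.07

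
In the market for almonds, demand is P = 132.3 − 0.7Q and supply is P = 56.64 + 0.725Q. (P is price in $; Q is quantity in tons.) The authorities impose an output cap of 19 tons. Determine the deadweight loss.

Competitive equilibrium: 132.3 − 0.7Q = 56.64 + 0.725Q → Q* = 53.0947, P* = 95.1337.
At Q = 19: demand price = 132.3 − 0.7·19 = 119; supply price = 56.64 + 0.725·19 = 70.415.
ΔQ = 53.0947 − 19 = 34.0947; wedge = 119 − 70.415 = 48.585.
Welfare loss = ½ × 34.0947 × 48.585 = $828.25.

$828.25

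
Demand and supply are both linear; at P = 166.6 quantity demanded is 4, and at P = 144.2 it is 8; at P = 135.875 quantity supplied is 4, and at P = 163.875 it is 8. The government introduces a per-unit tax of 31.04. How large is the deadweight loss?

Demand slope = (144.2 − 166.6)/(8 − 4) = −5.6, so P = 189 − 5.6Q.
Supply slope = (163.875 − 135.875)/(8 − 4) = 7, so P = 107.875 + 7Q.
Competitive equilibrium: 189 − 5.6Q = 107.875 + 7Q → Q* = 6.4385, P* = 152.9444.
With the tax, the buyer price exceeds the seller price by 31.04: (189 − 5.6Q) − (107.875 + 7Q) = 31.04 → Q' = 3.975.
ΔQ = 6.4385 − 3.975 = 2.4635; the wedge equals the tax, 31.04.
Welfare loss = ½ × 2.4635 × 31.04 = 38.23.

38.23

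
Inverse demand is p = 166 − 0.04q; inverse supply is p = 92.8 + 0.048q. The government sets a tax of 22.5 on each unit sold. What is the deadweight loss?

Competitive equilibrium: 166 − 0.04q = 92.8 + 0.048q → q* = 831.8182, p* = 132.7273.
With the tax, the buyer price exceeds the seller price by 22.5: (166 − 0.04q) − (92.8 + 0.048q) = 22.5 → q' = 576.1364.
Δq = 831.8182 − 576.1364 = 255.6818; the wedge equals the tax, 22.5.
DWL = ½ × 255.6818 × 22.5 = 2876.42.

2876.42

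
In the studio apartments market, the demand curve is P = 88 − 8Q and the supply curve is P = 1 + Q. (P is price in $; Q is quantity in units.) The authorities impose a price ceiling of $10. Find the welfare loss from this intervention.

Competitive equilibrium: 88 − 8Q = 1 + Q → Q* = 9.6667, P* = 10.6667.
At the ceiling P = 10, quantity supplied = (10 − 1)/1 = 9.
Willingness to pay at Q' = 9: 88 − 8·9 = 16.
ΔQ = 9.6667 − 9 = 0.6667; wedge = 16 − 10 = 6.
The triangle = ½ × 0.6667 × 6 = $2.

$2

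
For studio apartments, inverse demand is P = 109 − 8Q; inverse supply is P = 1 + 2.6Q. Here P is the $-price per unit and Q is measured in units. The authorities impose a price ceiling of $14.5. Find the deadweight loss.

Competitive equilibrium: 109 − 8Q = 1 + 2.6Q → Q* = 10.1887, P* = 27.4906.
At the ceiling P = 14.5, quantity supplied = (14.5 − 1)/2.6 = 5.1923.
Willingness to pay at Q' = 5.1923: 109 − 8·5.1923 = 67.4616.
ΔQ = 10.1887 − 5.1923 = 4.9964; wedge = 67.4616 − 14.5 = 52.9616.
Welfare loss = ½ × 4.9964 × 52.9616 = $132.31.

$132.31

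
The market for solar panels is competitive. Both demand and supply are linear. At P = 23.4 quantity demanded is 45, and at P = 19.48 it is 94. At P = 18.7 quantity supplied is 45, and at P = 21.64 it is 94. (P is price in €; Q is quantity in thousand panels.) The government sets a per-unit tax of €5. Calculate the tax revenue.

€214.29 thousand

Demand slope = (19.48 − 23.4)/(94 − 45) = −0.08, so P = 27 − 0.08Q.
Supply slope = (21.64 − 18.7)/(94 − 45) = 0.06, so P = 16 + 0.06Q.
Competitive equilibrium: 27 − 0.08Q = 16 + 0.06Q → Q* = 78.5714, P* = 20.7143.
With the tax, the buyer price exceeds the seller price by 5: (27 − 0.08Q) − (16 + 0.06Q) = 5 → Q' = 42.8571.
Tax revenue = 5 × 42.8571 = €214.29 thousand.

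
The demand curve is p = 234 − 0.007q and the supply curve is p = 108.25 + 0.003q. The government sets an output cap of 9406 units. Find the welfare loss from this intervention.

Competitive equilibrium: 234 − 0.007q = 108.25 + 0.003q → q* = 12575, p* = 145.975.
At q = 9406: demand price = 234 − 0.007·9406 = 168.158; supply price = 108.25 + 0.003·9406 = 136.468.
Δq = 12575 − 9406 = 3169; wedge = 168.158 − 136.468 = 31.69.
DWL = ½ × 3169 × 31.69 = 50212.805.

50212.805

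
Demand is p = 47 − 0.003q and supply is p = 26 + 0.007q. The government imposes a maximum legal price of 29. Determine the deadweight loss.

13968.37

Competitive equilibrium: 47 − 0.003q = 26 + 0.007q → q* = 2100, p* = 40.7.
At the ceiling p = 29, quantity supplied = (29 − 26)/0.007 = 428.57143.
Willingness to pay at q' = 428.57143: 47 − 0.003·428.57143 = 45.71429.
Δq = 2100 − 428.57143 = 1671.42857; wedge = 45.71429 − 29 = 16.71429.
Welfare loss = ½ × 1671.42857 × 16.71429 = 13968.37.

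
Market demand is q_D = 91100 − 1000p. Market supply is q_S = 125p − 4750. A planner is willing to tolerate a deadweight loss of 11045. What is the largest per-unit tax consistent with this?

In inverse form: demand p = 91.1 − 0.001q, supply p = 38 + 0.008q.
Competitive equilibrium: 91.1 − 0.001q = 38 + 0.008q → q* = 5900, p* = 85.2.
A tax t gives Δq = t/0.009 and wedge t, so DWL = t²/0.018.
t²/0.018 = 11045 → t² = 198.81 → t = 14.1.

14.1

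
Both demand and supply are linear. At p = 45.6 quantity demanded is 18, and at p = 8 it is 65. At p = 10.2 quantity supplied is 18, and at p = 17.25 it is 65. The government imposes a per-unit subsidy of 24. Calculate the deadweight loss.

Demand slope = (8 − 45.6)/(65 − 18) = −0.8, so p = 60 − 0.8q.
Supply slope = (17.25 − 10.2)/(65 − 18) = 0.15, so p = 7.5 + 0.15q.
Competitive equilibrium: 60 − 0.8q = 7.5 + 0.15q → q* = 55.2632, p* = 15.7895.
The subsidy lowers effective supply by 24: p = 0.15q − 16.5.
New quantity: 60 − 0.8q = 0.15q − 16.5 → q' = 80.5263.
Overproduction Δq = 80.5263 − 55.2632 = 25.2631; wedge = subsidy = 24.
The triangle = ½ × 25.2631 × 24 = 303.16.

303.16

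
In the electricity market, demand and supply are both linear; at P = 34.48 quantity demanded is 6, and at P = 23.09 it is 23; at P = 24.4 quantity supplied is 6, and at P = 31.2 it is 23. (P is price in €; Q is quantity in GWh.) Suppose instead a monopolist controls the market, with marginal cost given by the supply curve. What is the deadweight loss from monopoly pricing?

€18.86

Demand slope = (23.09 − 34.48)/(23 − 6) = −0.67, so P = 38.5 − 0.67Q.
Supply slope = (31.2 − 24.4)/(23 − 6) = 0.4, so P = 22 + 0.4Q.
Competitive equilibrium: 38.5 − 0.67Q = 22 + 0.4Q → Q* = 15.4206, P* = 28.1682.
Marginal revenue: MR = 38.5 − 1.34Q. Set MR = MC: 38.5 − 1.34Q = 22 + 0.4Q → Q_m = 9.4828.
Price P_m = 38.5 − 0.67·9.4828 = 32.1465; MC(Q_m) = 22 + 0.4·9.4828 = 25.7931.
Competitive Q* = 15.4206, so ΔQ = 5.9378; wedge = 32.1465 − 25.7931 = 6.3534.
The triangle = ½ × 5.9378 × 6.3534 = €18.86.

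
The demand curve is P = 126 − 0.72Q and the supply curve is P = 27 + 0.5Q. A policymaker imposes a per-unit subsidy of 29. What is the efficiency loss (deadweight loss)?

Competitive equilibrium: 126 − 0.72Q = 27 + 0.5Q → Q* = 81.1475, P* = 67.5738.
The subsidy lowers effective supply by 29: P = 0.5Q − 2.
New quantity: 126 − 0.72Q = 0.5Q − 2 → Q' = 104.918.
Overproduction ΔQ = 104.918 − 81.1475 = 23.7705; wedge = subsidy = 29.
The triangle = ½ × 23.7705 × 29 = 344.67.

344.67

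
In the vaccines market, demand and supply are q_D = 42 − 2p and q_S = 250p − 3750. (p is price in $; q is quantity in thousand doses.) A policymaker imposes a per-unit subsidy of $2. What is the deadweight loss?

In inverse form: demand p = 21 − 0.5q, supply p = 15 + 0.004q.
Competitive equilibrium: 21 − 0.5q = 15 + 0.004q → q* = 11.9048, p* = 15.0476.
The subsidy lowers effective supply by 2: p = 13 + 0.004q.
New quantity: 21 − 0.5q = 13 + 0.004q → q' = 15.873.
Overproduction Δq = 15.873 − 11.9048 = 3.9682; wedge = subsidy = 2.
DWL = ½ × 3.9682 × 2 = $3.97 thousand.

$3.97 thousand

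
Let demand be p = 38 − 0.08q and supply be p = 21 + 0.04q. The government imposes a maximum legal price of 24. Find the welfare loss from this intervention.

Competitive equilibrium: 38 − 0.08q = 21 + 0.04q → q* = 141.6667, p* = 26.6667.
At the ceiling p = 24, quantity supplied = (24 − 21)/0.04 = 75.
Willingness to pay at q' = 75: 38 − 0.08·75 = 32.
Δq = 141.6667 − 75 = 66.6667; wedge = 32 − 24 = 8.
Deadweight loss = ½ × 66.6667 × 8 = 266.67.

266.67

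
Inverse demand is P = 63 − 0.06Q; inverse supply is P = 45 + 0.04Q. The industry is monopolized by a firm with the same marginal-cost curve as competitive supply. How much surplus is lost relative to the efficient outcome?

Competitive equilibrium: 63 − 0.06Q = 45 + 0.04Q → Q* = 180, P* = 52.2.
Marginal revenue: MR = 63 − 0.12Q. Set MR = MC: 63 − 0.12Q = 45 + 0.04Q → Q_m = 112.5.
Price P_m = 63 − 0.06·112.5 = 56.25; MC(Q_m) = 45 + 0.04·112.5 = 49.5.
Competitive Q* = 180, so ΔQ = 67.5; wedge = 56.25 − 49.5 = 6.75.
The triangle = ½ × 67.5 × 6.75 = 227.81.

227.81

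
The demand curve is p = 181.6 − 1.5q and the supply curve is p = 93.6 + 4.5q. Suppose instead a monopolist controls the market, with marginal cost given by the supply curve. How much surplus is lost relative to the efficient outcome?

Competitive equilibrium: 181.6 − 1.5q = 93.6 + 4.5q → q* = 14.6667, p* = 159.6.
Marginal revenue: MR = 181.6 − 3q. Set MR = MC: 181.6 − 3q = 93.6 + 4.5q → q_m = 11.7333.
Price p_m = 181.6 − 1.5·11.7333 = 164.0001; MC(q_m) = 93.6 + 4.5·11.7333 = 146.3999.
Competitive q* = 14.6667, so Δq = 2.9334; wedge = 164.0001 − 146.3999 = 17.6002.
DWL = ½ × 2.9334 × 17.6002 = 25.81.

25.81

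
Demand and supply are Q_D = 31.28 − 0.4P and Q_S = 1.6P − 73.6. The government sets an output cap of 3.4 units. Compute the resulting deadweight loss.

74.48

In inverse form: demand P = 78.2 − 2.5Q, supply P = 46 + 0.625Q.
Competitive equilibrium: 78.2 − 2.5Q = 46 + 0.625Q → Q* = 10.304, P* = 52.44.
At Q = 3.4: demand price = 78.2 − 2.5·3.4 = 69.7; supply price = 46 + 0.625·3.4 = 48.125.
ΔQ = 10.304 − 3.4 = 6.904; wedge = 69.7 − 48.125 = 21.575.
DWL = ½ × 6.904 × 21.575 = 74.48.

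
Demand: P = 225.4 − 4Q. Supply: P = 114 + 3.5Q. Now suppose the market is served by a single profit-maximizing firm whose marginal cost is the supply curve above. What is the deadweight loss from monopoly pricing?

Competitive equilibrium: 225.4 − 4Q = 114 + 3.5Q → Q* = 14.8533, P* = 165.9867.
Marginal revenue: MR = 225.4 − 8Q. Set MR = MC: 225.4 − 8Q = 114 + 3.5Q → Q_m = 9.687.
Price P_m = 225.4 − 4·9.687 = 186.652; MC(Q_m) = 114 + 3.5·9.687 = 147.9045.
Competitive Q* = 14.8533, so ΔQ = 5.1663; wedge = 186.652 − 147.9045 = 38.7475.
The triangle = ½ × 5.1663 × 38.7475 = 100.09.

100.09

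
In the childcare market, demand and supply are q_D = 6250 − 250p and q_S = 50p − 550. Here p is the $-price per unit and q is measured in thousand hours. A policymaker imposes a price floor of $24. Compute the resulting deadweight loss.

$1333.33 thousand

In inverse form: demand p = 25 − 0.004q, supply p = 11 + 0.02q.
Competitive equilibrium: 25 − 0.004q = 11 + 0.02q → q* = 583.3333, p* = 22.6667.
At the floor p = 24, quantity demanded = (25 − 24)/0.004 = 250.
Sellers' marginal cost at q' = 250: 11 + 0.02·250 = 16.
Δq = 583.3333 − 250 = 333.3333; wedge = 24 − 16 = 8.
Welfare loss = ½ × 333.3333 × 8 = $1333.33 thousand.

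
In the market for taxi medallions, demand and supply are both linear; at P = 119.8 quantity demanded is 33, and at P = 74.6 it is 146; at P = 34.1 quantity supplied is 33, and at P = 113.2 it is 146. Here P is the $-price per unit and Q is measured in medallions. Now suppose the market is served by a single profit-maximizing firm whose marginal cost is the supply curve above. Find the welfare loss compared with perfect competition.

Demand slope = (74.6 − 119.8)/(146 − 33) = −0.4, so P = 133 − 0.4Q.
Supply slope = (113.2 − 34.1)/(146 − 33) = 0.7, so P = 11 + 0.7Q.
Competitive equilibrium: 133 − 0.4Q = 11 + 0.7Q → Q* = 110.9091, P* = 88.6364.
Marginal revenue: MR = 133 − 0.8Q. Set MR = MC: 133 − 0.8Q = 11 + 0.7Q → Q_m = 81.3333.
Price P_m = 133 − 0.4·81.3333 = 100.4667; MC(Q_m) = 11 + 0.7·81.3333 = 67.9333.
Competitive Q* = 110.9091, so ΔQ = 29.5758; wedge = 100.4667 − 67.9333 = 32.5334.
Welfare loss = ½ × 29.5758 × 32.5334 = $481.10.

$481.10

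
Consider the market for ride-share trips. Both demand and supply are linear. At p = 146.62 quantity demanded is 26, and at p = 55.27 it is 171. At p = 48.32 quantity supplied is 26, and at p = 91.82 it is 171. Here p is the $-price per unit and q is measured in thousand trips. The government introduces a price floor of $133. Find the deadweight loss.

$3287.28 thousand

Demand slope = (55.27 − 146.62)/(171 − 26) = −0.63, so p = 163 − 0.63q.
Supply slope = (91.82 − 48.32)/(171 − 26) = 0.3, so p = 40.52 + 0.3q.
Competitive equilibrium: 163 − 0.63q = 40.52 + 0.3q → q* = 131.6989, p* = 80.0297.
At the floor p = 133, quantity demanded = (163 − 133)/0.63 = 47.619.
Sellers' marginal cost at q' = 47.619: 40.52 + 0.3·47.619 = 54.8057.
Δq = 131.6989 − 47.619 = 84.0799; wedge = 133 − 54.8057 = 78.1943.
The triangle = ½ × 84.0799 × 78.1943 = $3287.28 thousand.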